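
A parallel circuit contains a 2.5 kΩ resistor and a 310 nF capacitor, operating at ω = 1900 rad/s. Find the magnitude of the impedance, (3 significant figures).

X_C = 1/(ωC) = 1700 Ω
Parallel: admittances add. Y = 1/R + jωC
Y = (0.000400 + j0.000589) S
|Y| = 0.000712 S → |Z| = 1/|Y| = 1400 Ω, ∠Z = −∠Y = -55.8°

1400 Ω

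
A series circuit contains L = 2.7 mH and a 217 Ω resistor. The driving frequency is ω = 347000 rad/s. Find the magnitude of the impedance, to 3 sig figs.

962 Ω

X_L = ωL = 937 Ω
Z = 217 + j937 Ω
|Z| = √(217² + 937²) = 962 Ω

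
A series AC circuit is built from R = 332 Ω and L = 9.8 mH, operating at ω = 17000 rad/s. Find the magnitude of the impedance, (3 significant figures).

371 Ω

X_L = ωL = 167 Ω
Z = 332 + j167 Ω
|Z| = √(332² + 167²) = 371 Ω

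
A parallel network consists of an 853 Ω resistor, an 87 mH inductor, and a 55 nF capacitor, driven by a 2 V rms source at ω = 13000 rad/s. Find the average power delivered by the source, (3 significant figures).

X_L = ωL = 1130 Ω
X_C = 1/(ωC) = 1400 Ω
Parallel: admittances add. Y = 1/R + 1/(jωL) + jωC
Y = (0.00117 − j0.000169) S
|Y| = 0.00118 S → |Z| = 1/|Y| = 844 Ω, ∠Z = −∠Y = 8.21°
I = V/|Z| = 2.37 mA
P = VI cos φ = 2 × 0.00237 × cos(8.21°) = 4.69 mW

4.69 mW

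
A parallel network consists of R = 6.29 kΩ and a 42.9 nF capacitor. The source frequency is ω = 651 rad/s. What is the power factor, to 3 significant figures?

X_C = 1/(ωC) = 35800 Ω
Parallel: admittances add. Y = 1/R + jωC
Y = (0.000159 + j2.79e-05) S
|Y| = 0.000161 S → |Z| = 1/|Y| = 6200 Ω, ∠Z = −∠Y = -9.96°
cos φ = cos(-9.96°) = 0.985

0.985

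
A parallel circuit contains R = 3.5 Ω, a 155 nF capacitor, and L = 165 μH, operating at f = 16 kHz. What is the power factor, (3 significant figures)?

ω = 2πf = 100500 rad/s
X_L = ωL = 16.6 Ω
X_C = 1/(ωC) = 64.2 Ω
Parallel: admittances add. Y = 1/R + 1/(jωL) + jωC
Y = (0.286 − j0.0447) S
|Y| = 0.289 S → |Z| = 1/|Y| = 3.46 Ω, ∠Z = −∠Y = 8.89°
cos φ = cos(8.89°) = 0.988

0.988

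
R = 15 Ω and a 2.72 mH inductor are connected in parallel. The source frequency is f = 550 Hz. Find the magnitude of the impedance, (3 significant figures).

ω = 2πf = 3456 rad/s
X_L = ωL = 9.40 Ω
Parallel: admittances add. Y = 1/R + 1/(jωL)
Y = (0.0667 − j0.106) S
|Y| = 0.126 S → |Z| = 1/|Y| = 7.96 Ω, ∠Z = −∠Y = 57.9°

7.96 Ω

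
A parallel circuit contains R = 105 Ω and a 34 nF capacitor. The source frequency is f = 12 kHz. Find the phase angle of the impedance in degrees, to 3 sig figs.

ω = 2πf = 75400 rad/s
X_C = 1/(ωC) = 390 Ω
Parallel: admittances add. Y = 1/R + jωC
Y = (0.00952 + j0.00256) S
|Y| = 0.00986 S → |Z| = 1/|Y| = 101 Ω, ∠Z = −∠Y = -15.1°

-15.1°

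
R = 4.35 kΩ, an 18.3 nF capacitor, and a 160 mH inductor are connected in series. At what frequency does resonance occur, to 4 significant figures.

ω₀ = 1/√(LC) = 1/√(0.16 × 1.83e-08) = 18480 rad/s
f₀ = ω₀/(2π) = 2.941 kHz

2.941 kHz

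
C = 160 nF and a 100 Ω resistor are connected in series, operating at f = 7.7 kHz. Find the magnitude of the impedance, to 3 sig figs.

ω = 2πf = 48380 rad/s
X_C = 1/(ωC) = 129 Ω
Z = 100 − j129 Ω
|Z| = √(100² + 129²) = 163 Ω

163 Ω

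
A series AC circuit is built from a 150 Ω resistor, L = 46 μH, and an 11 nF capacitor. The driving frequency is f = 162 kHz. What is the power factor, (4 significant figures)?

ω = 2πf = 1.018e+06 rad/s
X_L = ωL = 46.82 Ω
X_C = 1/(ωC) = 89.31 Ω
Net reactance X = X_L − X_C = -42.49 Ω
Z = 150.0 − j42.49 Ω
|Z| = √(150.0² + 42.49²) = 155.9 Ω
∠Z = arctan(-42.49/150.0) = -15.82°
cos φ = cos(-15.82°) = 0.9621

0.9621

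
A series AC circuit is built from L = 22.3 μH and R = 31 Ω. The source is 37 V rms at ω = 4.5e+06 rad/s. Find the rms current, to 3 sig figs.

352 mA

X_L = ωL = 100 Ω
Z = 31.0 + j100 Ω
|Z| = √(31.0² + 100²) = 105 Ω
I = V/|Z| = 37/105 = 352 mA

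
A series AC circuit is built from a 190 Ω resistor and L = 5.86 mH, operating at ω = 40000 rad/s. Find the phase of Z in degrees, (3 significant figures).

X_L = ωL = 234 Ω
Z = 190 + j234 Ω
|Z| = √(190² + 234²) = 302 Ω
∠Z = arctan(234/190) = 51.0°

51.0°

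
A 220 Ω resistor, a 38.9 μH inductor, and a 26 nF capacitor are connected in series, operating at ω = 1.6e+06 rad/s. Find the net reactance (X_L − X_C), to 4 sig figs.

38.20 Ω

X_L = ωL = 62.24 Ω
X_C = 1/(ωC) = 24.04 Ω
X = 62.24 − 24.04 = 38.20 Ω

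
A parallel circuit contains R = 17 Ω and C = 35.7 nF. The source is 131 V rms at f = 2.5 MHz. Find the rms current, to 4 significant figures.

ω = 2πf = 1.571e+07 rad/s
X_C = 1/(ωC) = 1.783 Ω
Parallel: admittances add. Y = 1/R + jωC
Y = (0.05882 + j0.5608) S
|Y| = 0.5639 S → |Z| = 1/|Y| = 1.774 Ω, ∠Z = −∠Y = -84.01°
I = V/|Z| = 131/1.774 = 73.86 A

73.86 A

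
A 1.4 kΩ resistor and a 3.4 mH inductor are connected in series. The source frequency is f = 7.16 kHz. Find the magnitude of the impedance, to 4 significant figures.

ω = 2πf = 44990 rad/s
X_L = ωL = 153.0 Ω
Z = 1400 + j153.0 Ω
|Z| = √(1400² + 153.0²) = 1408 Ω

1408 Ω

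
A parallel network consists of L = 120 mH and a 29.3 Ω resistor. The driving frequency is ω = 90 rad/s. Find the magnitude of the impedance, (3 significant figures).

10.1 Ω

X_L = ωL = 10.8 Ω
Parallel: admittances add. Y = 1/R + 1/(jωL)
Y = (0.0341 − j0.0926) S
|Y| = 0.0987 S → |Z| = 1/|Y| = 10.1 Ω, ∠Z = −∠Y = 69.8°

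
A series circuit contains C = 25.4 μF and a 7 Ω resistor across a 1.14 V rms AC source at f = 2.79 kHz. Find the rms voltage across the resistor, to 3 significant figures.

ω = 2πf = 17530 rad/s
X_C = 1/(ωC) = 2.25 Ω
Z = 7.00 − j2.25 Ω
|Z| = √(7.00² + 2.25²) = 7.35 Ω
I = V/|Z| = 155 mA
V_R = I·|Z_R| = 0.155 × 7.00 = 1.09 V

1.09 V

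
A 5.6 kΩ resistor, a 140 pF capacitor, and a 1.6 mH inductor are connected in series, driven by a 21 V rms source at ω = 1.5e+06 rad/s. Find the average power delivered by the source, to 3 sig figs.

66.9 mW

X_L = ωL = 2400 Ω
X_C = 1/(ωC) = 4760 Ω
Net reactance X = X_L − X_C = -2360 Ω
Z = 5600 − j2360 Ω
|Z| = √(5600² + 2360²) = 6080 Ω
∠Z = arctan(-2360/5600) = -22.9°
I = V/|Z| = 3.46 mA
P = VI cos φ = 21 × 0.00346 × cos(-22.9°) = 66.9 mW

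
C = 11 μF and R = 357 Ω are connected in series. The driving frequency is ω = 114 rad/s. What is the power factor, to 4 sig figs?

0.4086

X_C = 1/(ωC) = 797.4 Ω
Z = 357.0 − j797.4 Ω
|Z| = √(357.0² + 797.4²) = 873.7 Ω
∠Z = arctan(-797.4/357.0) = -65.88°
cos φ = cos(-65.88°) = 0.4086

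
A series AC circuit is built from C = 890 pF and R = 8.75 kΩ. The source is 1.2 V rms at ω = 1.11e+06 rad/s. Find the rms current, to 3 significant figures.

136 μA

X_C = 1/(ωC) = 1010 Ω
Z = 8750 − j1010 Ω
|Z| = √(8750² + 1010²) = 8810 Ω
I = V/|Z| = 1.2/8810 = 136 μA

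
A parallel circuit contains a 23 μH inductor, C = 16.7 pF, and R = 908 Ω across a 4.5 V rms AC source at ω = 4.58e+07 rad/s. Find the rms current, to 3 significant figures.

X_L = ωL = 1050 Ω
X_C = 1/(ωC) = 1310 Ω
Parallel: admittances add. Y = 1/R + 1/(jωL) + jωC
Y = (0.00110 − j0.000184) S
|Y| = 0.00112 S → |Z| = 1/|Y| = 896 Ω, ∠Z = −∠Y = 9.51°
I = V/|Z| = 4.5/896 = 5.02 mA

5.02 mA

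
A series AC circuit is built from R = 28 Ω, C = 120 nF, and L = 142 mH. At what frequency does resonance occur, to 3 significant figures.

ω₀ = 1/√(LC) = 1/√(0.142 × 1.2e-07) = 7661 rad/s
f₀ = ω₀/(2π) = 1.22 kHz

1.22 kHz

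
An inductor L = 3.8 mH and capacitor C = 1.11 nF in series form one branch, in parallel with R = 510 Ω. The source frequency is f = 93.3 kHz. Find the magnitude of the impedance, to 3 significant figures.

ω = 2πf = 586200 rad/s
X_L = ωL = 2230 Ω
X_C = 1/(ωC) = 1540 Ω
Branch 1: Z₁ = R = 510 Ω
Branch 2 (series LC): Z₂ = j(X_L − X_C) = j691 Ω
Parallel: Z = Z₁Z₂/(Z₁+Z₂), |Z| = 410 Ω, ∠Z = 36.4°

410 Ω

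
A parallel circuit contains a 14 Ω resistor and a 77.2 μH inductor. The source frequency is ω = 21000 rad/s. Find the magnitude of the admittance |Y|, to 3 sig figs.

621 mS

X_L = ωL = 1.62 Ω
Parallel: admittances add. Y = 1/R + 1/(jωL)
Y = (0.0714 − j0.617) S
|Y| = 0.621 S → |Z| = 1/|Y| = 1.61 Ω, ∠Z = −∠Y = 83.4°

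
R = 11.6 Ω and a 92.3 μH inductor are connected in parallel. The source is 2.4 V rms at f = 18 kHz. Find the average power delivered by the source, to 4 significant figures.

496.6 mW

ω = 2πf = 113100 rad/s
X_L = ωL = 10.44 Ω
Parallel: admittances add. Y = 1/R + 1/(jωL)
Y = (0.08621 − j0.09580) S
|Y| = 0.1289 S → |Z| = 1/|Y| = 7.760 Ω, ∠Z = −∠Y = 48.02°
I = V/|Z| = 309.3 mA
P = VI cos φ = 2.4 × 0.3093 × cos(48.02°) = 496.6 mW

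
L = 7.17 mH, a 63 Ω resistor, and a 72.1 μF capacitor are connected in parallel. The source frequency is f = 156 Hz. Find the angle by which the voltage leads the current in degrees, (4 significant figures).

77.50°

ω = 2πf = 980.2 rad/s
X_L = ωL = 7.028 Ω
X_C = 1/(ωC) = 14.15 Ω
Parallel: admittances add. Y = 1/R + 1/(jωL) + jωC
Y = (0.01587 − j0.07162) S
|Y| = 0.07336 S → |Z| = 1/|Y| = 13.63 Ω, ∠Z = −∠Y = 77.50°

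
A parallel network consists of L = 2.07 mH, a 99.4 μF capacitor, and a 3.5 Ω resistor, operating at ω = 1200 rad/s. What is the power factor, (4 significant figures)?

0.7101

X_L = ωL = 2.484 Ω
X_C = 1/(ωC) = 8.384 Ω
Parallel: admittances add. Y = 1/R + 1/(jωL) + jωC
Y = (0.2857 − j0.2833) S
|Y| = 0.4024 S → |Z| = 1/|Y| = 2.485 Ω, ∠Z = −∠Y = 44.76°
cos φ = cos(44.76°) = 0.7101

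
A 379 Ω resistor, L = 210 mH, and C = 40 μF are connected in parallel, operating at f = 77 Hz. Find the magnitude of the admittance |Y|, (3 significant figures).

9.87 mS

ω = 2πf = 483.8 rad/s
X_L = ωL = 102 Ω
X_C = 1/(ωC) = 51.7 Ω
Parallel: admittances add. Y = 1/R + 1/(jωL) + jωC
Y = (0.00264 + j0.00951) S
|Y| = 0.00987 S → |Z| = 1/|Y| = 101 Ω, ∠Z = −∠Y = -74.5°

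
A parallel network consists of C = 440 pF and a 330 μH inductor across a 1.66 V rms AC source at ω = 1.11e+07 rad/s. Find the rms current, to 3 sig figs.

X_L = ωL = 3660 Ω
X_C = 1/(ωC) = 205 Ω
Parallel: admittances add. Y = 1/(jωL) + jωC
Y = (0 + j0.00461) S
|Y| = 0.00461 S → |Z| = 1/|Y| = 217 Ω, ∠Z = −∠Y = -90.0°
I = V/|Z| = 1.66/217 = 7.65 mA

7.65 mA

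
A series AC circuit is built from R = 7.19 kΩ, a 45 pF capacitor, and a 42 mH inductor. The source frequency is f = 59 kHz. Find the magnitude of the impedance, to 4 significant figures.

ω = 2πf = 370700 rad/s
X_L = ωL = 15570 Ω
X_C = 1/(ωC) = 59950 Ω
Net reactance X = X_L − X_C = -44380 Ω
Z = 7190 − j44380 Ω
|Z| = √(7190² + 44380²) = 44950 Ω

44950 Ω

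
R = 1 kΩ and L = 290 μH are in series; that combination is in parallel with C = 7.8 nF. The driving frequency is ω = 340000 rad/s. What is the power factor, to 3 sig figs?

X_L = ωL = 98.6 Ω
X_C = 1/(ωC) = 377 Ω
Branch 1 (R+jX_L): Z₁ = 1000 + j98.6 Ω, |Z₁| = 1000 Ω
Branch 2 (−jX_C): Z₂ = −j377 Ω
Parallel: Z = Z₁Z₂/(Z₁+Z₂), |Z| = 365 Ω, ∠Z = -68.8°
cos φ = cos(-68.8°) = 0.361

0.361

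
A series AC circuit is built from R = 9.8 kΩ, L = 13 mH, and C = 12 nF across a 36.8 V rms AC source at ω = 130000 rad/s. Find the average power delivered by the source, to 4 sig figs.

136.6 mW

X_L = ωL = 1690 Ω
X_C = 1/(ωC) = 641.0 Ω
Net reactance X = X_L − X_C = 1049 Ω
Z = 9800 + j1049 Ω
|Z| = √(9800² + 1049²) = 9856 Ω
∠Z = arctan(1049/9800) = 6.110°
I = V/|Z| = 3.734 mA
P = VI cos φ = 36.8 × 0.003734 × cos(6.110°) = 136.6 mW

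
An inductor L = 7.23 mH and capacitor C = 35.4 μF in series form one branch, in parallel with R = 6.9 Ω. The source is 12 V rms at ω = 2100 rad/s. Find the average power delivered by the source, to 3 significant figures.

X_L = ωL = 15.2 Ω
X_C = 1/(ωC) = 13.5 Ω
Branch 1: Z₁ = R = 6.90 Ω
Branch 2 (series LC): Z₂ = j(X_L − X_C) = j1.73 Ω
Parallel: Z = Z₁Z₂/(Z₁+Z₂), |Z| = 1.68 Ω, ∠Z = 75.9°
I = V/|Z| = 7.15 A
P = VI cos φ = 12 × 7.15 × cos(75.9°) = 20.9 W

20.9 W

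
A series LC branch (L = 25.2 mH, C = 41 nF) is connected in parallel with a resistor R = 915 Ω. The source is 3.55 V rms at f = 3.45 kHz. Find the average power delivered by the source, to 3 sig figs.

ω = 2πf = 21680 rad/s
X_L = ωL = 546 Ω
X_C = 1/(ωC) = 1130 Ω
Branch 1: Z₁ = R = 915 Ω
Branch 2 (series LC): Z₂ = j(X_L − X_C) = −j579 Ω
Parallel: Z = Z₁Z₂/(Z₁+Z₂), |Z| = 489 Ω, ∠Z = -57.7°
I = V/|Z| = 7.26 mA
P = VI cos φ = 3.55 × 0.00726 × cos(-57.7°) = 13.8 mW

13.8 mW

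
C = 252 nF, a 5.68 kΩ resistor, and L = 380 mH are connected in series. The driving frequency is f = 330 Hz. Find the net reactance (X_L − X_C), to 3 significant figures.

-1130 Ω

ω = 2πf = 2073 rad/s
X_L = ωL = 788 Ω
X_C = 1/(ωC) = 1910 Ω
X = 788 − 1910 = -1130 Ω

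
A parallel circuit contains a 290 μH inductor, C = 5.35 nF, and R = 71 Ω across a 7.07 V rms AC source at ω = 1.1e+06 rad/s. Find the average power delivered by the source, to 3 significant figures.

704 mW

X_L = ωL = 319 Ω
X_C = 1/(ωC) = 170 Ω
Parallel: admittances add. Y = 1/R + 1/(jωL) + jωC
Y = (0.0141 + j0.00275) S
|Y| = 0.0144 S → |Z| = 1/|Y| = 69.7 Ω, ∠Z = −∠Y = -11.0°
I = V/|Z| = 101 mA
P = VI cos φ = 7.07 × 0.101 × cos(-11.0°) = 704 mW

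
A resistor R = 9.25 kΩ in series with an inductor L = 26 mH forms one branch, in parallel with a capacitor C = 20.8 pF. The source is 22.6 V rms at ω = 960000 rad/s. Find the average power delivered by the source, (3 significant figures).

X_L = ωL = 25000 Ω
X_C = 1/(ωC) = 50100 Ω
Branch 1 (R+jX_L): Z₁ = 9250 + j25000 Ω, |Z₁| = 26600 Ω
Branch 2 (−jX_C): Z₂ = −j50100 Ω
Parallel: Z = Z₁Z₂/(Z₁+Z₂), |Z| = 49800 Ω, ∠Z = 49.5°
I = V/|Z| = 454 μA
P = VI cos φ = 22.6 × 0.000454 × cos(49.5°) = 6.67 mW

6.67 mW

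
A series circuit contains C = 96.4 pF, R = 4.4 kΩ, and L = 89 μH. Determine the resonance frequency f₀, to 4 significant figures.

ω₀ = 1/√(LC) = 1/√(8.9e-05 × 9.64e-11) = 1.08e+07 rad/s
f₀ = ω₀/(2π) = 1.718 MHz

1.718 MHz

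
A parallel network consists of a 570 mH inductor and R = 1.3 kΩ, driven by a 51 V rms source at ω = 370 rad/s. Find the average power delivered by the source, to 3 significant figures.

2.00 W

X_L = ωL = 211 Ω
Parallel: admittances add. Y = 1/R + 1/(jωL)
Y = (0.000769 − j0.00474) S
|Y| = 0.00480 S → |Z| = 1/|Y| = 208 Ω, ∠Z = −∠Y = 80.8°
I = V/|Z| = 245 mA
P = VI cos φ = 51 × 0.245 × cos(80.8°) = 2.00 W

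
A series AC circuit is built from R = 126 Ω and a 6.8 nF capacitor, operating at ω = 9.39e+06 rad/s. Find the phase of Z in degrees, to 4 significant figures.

X_C = 1/(ωC) = 15.66 Ω
Z = 126.0 − j15.66 Ω
|Z| = √(126.0² + 15.66²) = 127.0 Ω
∠Z = arctan(-15.66/126.0) = -7.085°

-7.085°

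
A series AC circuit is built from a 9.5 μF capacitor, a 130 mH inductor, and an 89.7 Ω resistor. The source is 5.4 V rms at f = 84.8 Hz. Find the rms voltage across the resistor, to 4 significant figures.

ω = 2πf = 532.8 rad/s
X_L = ωL = 69.27 Ω
X_C = 1/(ωC) = 197.6 Ω
Net reactance X = X_L − X_C = -128.3 Ω
Z = 89.70 − j128.3 Ω
|Z| = √(89.70² + 128.3²) = 156.5 Ω
I = V/|Z| = 34.50 mA
V_R = I·|Z_R| = 0.03450 × 89.70 = 3.094 V

3.094 V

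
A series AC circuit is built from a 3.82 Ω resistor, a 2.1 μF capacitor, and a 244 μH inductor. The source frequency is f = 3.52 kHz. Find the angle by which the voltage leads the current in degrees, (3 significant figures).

ω = 2πf = 22120 rad/s
X_L = ωL = 5.40 Ω
X_C = 1/(ωC) = 21.5 Ω
Net reactance X = X_L − X_C = -16.1 Ω
Z = 3.82 − j16.1 Ω
|Z| = √(3.82² + 16.1²) = 16.6 Ω
∠Z = arctan(-16.1/3.82) = -76.7°

-76.7°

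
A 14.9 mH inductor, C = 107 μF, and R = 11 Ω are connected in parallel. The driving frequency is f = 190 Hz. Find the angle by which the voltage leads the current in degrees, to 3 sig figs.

-38.2°

ω = 2πf = 1194 rad/s
X_L = ωL = 17.8 Ω
X_C = 1/(ωC) = 7.83 Ω
Parallel: admittances add. Y = 1/R + 1/(jωL) + jωC
Y = (0.0909 + j0.0715) S
|Y| = 0.116 S → |Z| = 1/|Y| = 8.65 Ω, ∠Z = −∠Y = -38.2°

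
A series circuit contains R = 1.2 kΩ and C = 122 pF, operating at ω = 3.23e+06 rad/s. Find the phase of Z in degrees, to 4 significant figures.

X_C = 1/(ωC) = 2538 Ω
Z = 1200 − j2538 Ω
|Z| = √(1200² + 2538²) = 2807 Ω
∠Z = arctan(-2538/1200) = -64.69°

-64.69°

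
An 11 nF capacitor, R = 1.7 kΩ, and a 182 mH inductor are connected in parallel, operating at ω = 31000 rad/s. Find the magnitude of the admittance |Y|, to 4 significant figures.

X_L = ωL = 5642 Ω
X_C = 1/(ωC) = 2933 Ω
Parallel: admittances add. Y = 1/R + 1/(jωL) + jωC
Y = (0.0005882 + j0.0001638) S
|Y| = 0.0006106 S → |Z| = 1/|Y| = 1638 Ω, ∠Z = −∠Y = -15.56°

610.6 μS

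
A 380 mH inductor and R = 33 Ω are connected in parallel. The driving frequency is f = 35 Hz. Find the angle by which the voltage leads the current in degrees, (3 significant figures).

ω = 2πf = 219.9 rad/s
X_L = ωL = 83.6 Ω
Parallel: admittances add. Y = 1/R + 1/(jωL)
Y = (0.0303 − j0.0120) S
|Y| = 0.0326 S → |Z| = 1/|Y| = 30.7 Ω, ∠Z = −∠Y = 21.5°

21.5°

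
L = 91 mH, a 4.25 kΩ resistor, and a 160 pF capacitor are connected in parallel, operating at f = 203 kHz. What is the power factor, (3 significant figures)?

ω = 2πf = 1.275e+06 rad/s
X_L = ωL = 116000 Ω
X_C = 1/(ωC) = 4900 Ω
Parallel: admittances add. Y = 1/R + 1/(jωL) + jωC
Y = (0.000235 + j0.000195) S
|Y| = 0.000306 S → |Z| = 1/|Y| = 3270 Ω, ∠Z = −∠Y = -39.7°
cos φ = cos(-39.7°) = 0.769

0.769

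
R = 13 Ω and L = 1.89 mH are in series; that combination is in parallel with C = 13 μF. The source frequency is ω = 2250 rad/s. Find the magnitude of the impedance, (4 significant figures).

14.33 Ω

X_L = ωL = 4.252 Ω
X_C = 1/(ωC) = 34.19 Ω
Branch 1 (R+jX_L): Z₁ = 13.00 + j4.252 Ω, |Z₁| = 13.68 Ω
Branch 2 (−jX_C): Z₂ = −j34.19 Ω
Parallel: Z = Z₁Z₂/(Z₁+Z₂), |Z| = 14.33 Ω, ∠Z = -5.360°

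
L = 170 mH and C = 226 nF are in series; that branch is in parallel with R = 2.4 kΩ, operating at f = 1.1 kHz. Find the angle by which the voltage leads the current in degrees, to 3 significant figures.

ω = 2πf = 6912 rad/s
X_L = ωL = 1170 Ω
X_C = 1/(ωC) = 640 Ω
Branch 1: Z₁ = R = 2400 Ω
Branch 2 (series LC): Z₂ = j(X_L − X_C) = j535 Ω
Parallel: Z = Z₁Z₂/(Z₁+Z₂), |Z| = 522 Ω, ∠Z = 77.4°

77.4°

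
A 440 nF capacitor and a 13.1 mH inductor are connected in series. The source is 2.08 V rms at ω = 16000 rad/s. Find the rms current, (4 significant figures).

30.79 mA

X_L = ωL = 209.6 Ω
X_C = 1/(ωC) = 142.0 Ω
Net reactance X = X_L − X_C = 67.55 Ω
Z = j67.55 Ω
|Z| = √(0² + 67.55²) = 67.55 Ω
I = V/|Z| = 2.08/67.55 = 30.79 mA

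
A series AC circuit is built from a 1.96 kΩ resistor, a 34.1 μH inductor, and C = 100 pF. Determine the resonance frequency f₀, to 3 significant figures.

ω₀ = 1/√(LC) = 1/√(3.41e-05 × 1e-10) = 1.712e+07 rad/s
f₀ = ω₀/(2π) = 2.73 MHz

2.73 MHz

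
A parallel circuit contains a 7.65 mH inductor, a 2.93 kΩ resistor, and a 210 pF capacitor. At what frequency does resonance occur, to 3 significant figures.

126 kHz

ω₀ = 1/√(LC) = 1/√(0.00765 × 2.1e-10) = 789000 rad/s
f₀ = ω₀/(2π) = 126 kHz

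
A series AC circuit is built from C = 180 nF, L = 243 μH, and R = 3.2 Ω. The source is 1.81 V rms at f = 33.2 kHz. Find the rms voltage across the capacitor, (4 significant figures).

1.986 V

ω = 2πf = 208600 rad/s
X_L = ωL = 50.69 Ω
X_C = 1/(ωC) = 26.63 Ω
Net reactance X = X_L − X_C = 24.06 Ω
Z = 3.200 + j24.06 Ω
|Z| = √(3.200² + 24.06²) = 24.27 Ω
I = V/|Z| = 74.58 mA
V_C = I·|Z_C| = 0.07458 × 26.63 = 1.986 V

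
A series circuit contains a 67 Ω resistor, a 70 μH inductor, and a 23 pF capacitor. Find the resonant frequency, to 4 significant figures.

ω₀ = 1/√(LC) = 1/√(7e-05 × 2.3e-11) = 2.492e+07 rad/s
f₀ = ω₀/(2π) = 3.966 MHz

3.966 MHz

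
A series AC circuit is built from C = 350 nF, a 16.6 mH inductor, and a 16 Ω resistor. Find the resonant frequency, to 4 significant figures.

ω₀ = 1/√(LC) = 1/√(0.0166 × 3.5e-07) = 13120 rad/s
f₀ = ω₀/(2π) = 2.088 kHz

2.088 kHz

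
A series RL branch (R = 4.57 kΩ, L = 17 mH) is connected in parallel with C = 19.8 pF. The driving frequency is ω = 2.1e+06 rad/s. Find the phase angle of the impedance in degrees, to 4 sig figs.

X_L = ωL = 35700 Ω
X_C = 1/(ωC) = 24050 Ω
Branch 1 (R+jX_L): Z₁ = 4570 + j35700 Ω, |Z₁| = 35990 Ω
Branch 2 (−jX_C): Z₂ = −j24050 Ω
Parallel: Z = Z₁Z₂/(Z₁+Z₂), |Z| = 69170 Ω, ∠Z = -75.88°

-75.88°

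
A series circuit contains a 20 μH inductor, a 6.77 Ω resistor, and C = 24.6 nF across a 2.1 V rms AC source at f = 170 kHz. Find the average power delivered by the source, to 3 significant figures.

ω = 2πf = 1.068e+06 rad/s
X_L = ωL = 21.4 Ω
X_C = 1/(ωC) = 38.1 Ω
Net reactance X = X_L − X_C = -16.7 Ω
Z = 6.77 − j16.7 Ω
|Z| = √(6.77² + 16.7²) = 18.0 Ω
∠Z = arctan(-16.7/6.77) = -67.9°
I = V/|Z| = 117 mA
P = VI cos φ = 2.1 × 0.117 × cos(-67.9°) = 92.0 mW

92.0 mW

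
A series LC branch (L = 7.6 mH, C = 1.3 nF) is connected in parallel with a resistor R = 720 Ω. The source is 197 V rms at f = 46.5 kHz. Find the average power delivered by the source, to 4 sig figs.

ω = 2πf = 292200 rad/s
X_L = ωL = 2220 Ω
X_C = 1/(ωC) = 2633 Ω
Branch 1: Z₁ = R = 720.0 Ω
Branch 2 (series LC): Z₂ = j(X_L − X_C) = −j412.4 Ω
Parallel: Z = Z₁Z₂/(Z₁+Z₂), |Z| = 357.8 Ω, ∠Z = -60.20°
I = V/|Z| = 550.5 mA
P = VI cos φ = 197 × 0.5505 × cos(-60.20°) = 53.90 W

53.90 W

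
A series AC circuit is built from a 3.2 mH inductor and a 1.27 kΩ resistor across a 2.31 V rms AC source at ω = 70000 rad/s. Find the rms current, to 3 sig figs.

1.79 mA

X_L = ωL = 224 Ω
Z = 1270 + j224 Ω
|Z| = √(1270² + 224²) = 1290 Ω
I = V/|Z| = 2.31/1290 = 1.79 mA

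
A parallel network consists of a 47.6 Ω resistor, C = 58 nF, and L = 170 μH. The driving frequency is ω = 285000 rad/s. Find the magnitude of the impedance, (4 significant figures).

46.71 Ω

X_L = ωL = 48.45 Ω
X_C = 1/(ωC) = 60.50 Ω
Parallel: admittances add. Y = 1/R + 1/(jωL) + jωC
Y = (0.02101 − j0.004110) S
|Y| = 0.02141 S → |Z| = 1/|Y| = 46.71 Ω, ∠Z = −∠Y = 11.07°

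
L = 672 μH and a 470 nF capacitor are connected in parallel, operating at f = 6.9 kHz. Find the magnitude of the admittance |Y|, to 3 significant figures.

13.9 mS

ω = 2πf = 43350 rad/s
X_L = ωL = 29.1 Ω
X_C = 1/(ωC) = 49.1 Ω
Parallel: admittances add. Y = 1/(jωL) + jωC
Y = (0 − j0.0139) S
|Y| = 0.0139 S → |Z| = 1/|Y| = 71.7 Ω, ∠Z = −∠Y = 90.0°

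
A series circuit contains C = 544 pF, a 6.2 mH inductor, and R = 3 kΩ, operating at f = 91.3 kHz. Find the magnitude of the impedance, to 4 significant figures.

ω = 2πf = 573700 rad/s
X_L = ωL = 3557 Ω
X_C = 1/(ωC) = 3204 Ω
Net reactance X = X_L − X_C = 352.2 Ω
Z = 3000 + j352.2 Ω
|Z| = √(3000² + 352.2²) = 3021 Ω

3021 Ω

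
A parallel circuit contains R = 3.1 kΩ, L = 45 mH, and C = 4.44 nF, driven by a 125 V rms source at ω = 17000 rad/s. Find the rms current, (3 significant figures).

159 mA

X_L = ωL = 765 Ω
X_C = 1/(ωC) = 13200 Ω
Parallel: admittances add. Y = 1/R + 1/(jωL) + jωC
Y = (0.000323 − j0.00123) S
|Y| = 0.00127 S → |Z| = 1/|Y| = 785 Ω, ∠Z = −∠Y = 75.3°
I = V/|Z| = 125/785 = 159 mA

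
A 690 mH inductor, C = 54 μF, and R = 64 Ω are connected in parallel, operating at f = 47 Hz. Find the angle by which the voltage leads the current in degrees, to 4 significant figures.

-35.24°

ω = 2πf = 295.3 rad/s
X_L = ωL = 203.8 Ω
X_C = 1/(ωC) = 62.71 Ω
Parallel: admittances add. Y = 1/R + 1/(jωL) + jωC
Y = (0.01562 + j0.01104) S
|Y| = 0.01913 S → |Z| = 1/|Y| = 52.27 Ω, ∠Z = −∠Y = -35.24°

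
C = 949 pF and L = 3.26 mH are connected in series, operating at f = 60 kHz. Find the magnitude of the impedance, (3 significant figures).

1570 Ω

ω = 2πf = 377000 rad/s
X_L = ωL = 1230 Ω
X_C = 1/(ωC) = 2800 Ω
Net reactance X = X_L − X_C = -1570 Ω
Z = − j1570 Ω
|Z| = √(0² + 1570²) = 1570 Ω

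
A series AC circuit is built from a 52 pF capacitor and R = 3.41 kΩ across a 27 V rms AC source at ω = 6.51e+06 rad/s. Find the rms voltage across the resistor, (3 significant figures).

20.4 V

X_C = 1/(ωC) = 2950 Ω
Z = 3410 − j2950 Ω
|Z| = √(3410² + 2950²) = 4510 Ω
I = V/|Z| = 5.98 mA
V_R = I·|Z_R| = 0.00598 × 3410 = 20.4 V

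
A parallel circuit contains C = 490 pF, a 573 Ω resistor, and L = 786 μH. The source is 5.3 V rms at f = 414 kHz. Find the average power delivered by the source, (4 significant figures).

49.02 mW

ω = 2πf = 2.601e+06 rad/s
X_L = ωL = 2045 Ω
X_C = 1/(ωC) = 784.6 Ω
Parallel: admittances add. Y = 1/R + 1/(jωL) + jωC
Y = (0.001745 + j0.0007855) S
|Y| = 0.001914 S → |Z| = 1/|Y| = 522.5 Ω, ∠Z = −∠Y = -24.23°
I = V/|Z| = 10.14 mA
P = VI cos φ = 5.3 × 0.01014 × cos(-24.23°) = 49.02 mW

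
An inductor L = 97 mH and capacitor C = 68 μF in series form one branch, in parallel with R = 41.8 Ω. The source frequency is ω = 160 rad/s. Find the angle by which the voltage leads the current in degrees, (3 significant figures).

-28.7°

X_L = ωL = 15.5 Ω
X_C = 1/(ωC) = 91.9 Ω
Branch 1: Z₁ = R = 41.8 Ω
Branch 2 (series LC): Z₂ = j(X_L − X_C) = −j76.4 Ω
Parallel: Z = Z₁Z₂/(Z₁+Z₂), |Z| = 36.7 Ω, ∠Z = -28.7°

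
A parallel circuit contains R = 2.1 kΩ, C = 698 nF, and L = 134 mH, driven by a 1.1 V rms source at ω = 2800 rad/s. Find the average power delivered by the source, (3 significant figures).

X_L = ωL = 375 Ω
X_C = 1/(ωC) = 512 Ω
Parallel: admittances add. Y = 1/R + 1/(jωL) + jωC
Y = (0.000476 − j0.000711) S
|Y| = 0.000856 S → |Z| = 1/|Y| = 1170 Ω, ∠Z = −∠Y = 56.2°
I = V/|Z| = 941 μA
P = VI cos φ = 1.1 × 0.000941 × cos(56.2°) = 576 μW

576 μW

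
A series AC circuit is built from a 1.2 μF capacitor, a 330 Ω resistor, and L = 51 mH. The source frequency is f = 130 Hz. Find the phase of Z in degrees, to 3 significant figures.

-71.4°

ω = 2πf = 816.8 rad/s
X_L = ωL = 41.7 Ω
X_C = 1/(ωC) = 1020 Ω
Net reactance X = X_L − X_C = -979 Ω
Z = 330 − j979 Ω
|Z| = √(330² + 979²) = 1030 Ω
∠Z = arctan(-979/330) = -71.4°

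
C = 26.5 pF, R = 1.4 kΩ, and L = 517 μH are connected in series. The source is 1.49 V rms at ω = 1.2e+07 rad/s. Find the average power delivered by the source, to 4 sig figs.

274.6 μW

X_L = ωL = 6204 Ω
X_C = 1/(ωC) = 3145 Ω
Net reactance X = X_L − X_C = 3059 Ω
Z = 1400 + j3059 Ω
|Z| = √(1400² + 3059²) = 3364 Ω
∠Z = arctan(3059/1400) = 65.41°
I = V/|Z| = 442.9 μA
P = VI cos φ = 1.49 × 0.0004429 × cos(65.41°) = 274.6 μW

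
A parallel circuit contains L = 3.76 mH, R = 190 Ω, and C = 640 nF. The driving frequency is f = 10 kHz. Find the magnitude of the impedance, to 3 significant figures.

ω = 2πf = 62830 rad/s
X_L = ωL = 236 Ω
X_C = 1/(ωC) = 24.9 Ω
Parallel: admittances add. Y = 1/R + 1/(jωL) + jωC
Y = (0.00526 + j0.0360) S
|Y| = 0.0364 S → |Z| = 1/|Y| = 27.5 Ω, ∠Z = −∠Y = -81.7°

27.5 Ω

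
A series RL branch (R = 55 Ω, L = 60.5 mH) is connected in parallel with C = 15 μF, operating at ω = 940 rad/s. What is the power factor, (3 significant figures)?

0.869

X_L = ωL = 56.9 Ω
X_C = 1/(ωC) = 70.9 Ω
Branch 1 (R+jX_L): Z₁ = 55.0 + j56.9 Ω, |Z₁| = 79.1 Ω
Branch 2 (−jX_C): Z₂ = −j70.9 Ω
Parallel: Z = Z₁Z₂/(Z₁+Z₂), |Z| = 98.8 Ω, ∠Z = -29.7°
cos φ = cos(-29.7°) = 0.869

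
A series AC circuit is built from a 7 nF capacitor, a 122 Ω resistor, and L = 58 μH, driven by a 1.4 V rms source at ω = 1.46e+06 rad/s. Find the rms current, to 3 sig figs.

11.4 mA

X_L = ωL = 84.7 Ω
X_C = 1/(ωC) = 97.8 Ω
Net reactance X = X_L − X_C = -13.2 Ω
Z = 122 − j13.2 Ω
|Z| = √(122² + 13.2²) = 123 Ω
I = V/|Z| = 1.4/123 = 11.4 mA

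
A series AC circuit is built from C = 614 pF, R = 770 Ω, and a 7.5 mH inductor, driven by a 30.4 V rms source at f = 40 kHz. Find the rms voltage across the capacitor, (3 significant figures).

42.3 V

ω = 2πf = 251300 rad/s
X_L = ωL = 1880 Ω
X_C = 1/(ωC) = 6480 Ω
Net reactance X = X_L − X_C = -4600 Ω
Z = 770 − j4600 Ω
|Z| = √(770² + 4600²) = 4660 Ω
I = V/|Z| = 6.52 mA
V_C = I·|Z_C| = 0.00652 × 6480 = 42.3 V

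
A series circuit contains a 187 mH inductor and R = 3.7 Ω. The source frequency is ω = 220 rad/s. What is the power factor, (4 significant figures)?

0.08958

X_L = ωL = 41.14 Ω
Z = 3.700 + j41.14 Ω
|Z| = √(3.700² + 41.14²) = 41.31 Ω
∠Z = arctan(41.14/3.700) = 84.86°
cos φ = cos(84.86°) = 0.08958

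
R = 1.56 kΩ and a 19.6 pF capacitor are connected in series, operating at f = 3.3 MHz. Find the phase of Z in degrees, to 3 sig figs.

-57.6°

ω = 2πf = 2.073e+07 rad/s
X_C = 1/(ωC) = 2460 Ω
Z = 1560 − j2460 Ω
|Z| = √(1560² + 2460²) = 2910 Ω
∠Z = arctan(-2460/1560) = -57.6°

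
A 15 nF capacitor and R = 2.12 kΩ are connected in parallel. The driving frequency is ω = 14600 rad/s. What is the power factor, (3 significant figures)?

X_C = 1/(ωC) = 4570 Ω
Parallel: admittances add. Y = 1/R + jωC
Y = (0.000472 + j0.000219) S
|Y| = 0.000520 S → |Z| = 1/|Y| = 1920 Ω, ∠Z = −∠Y = -24.9°
cos φ = cos(-24.9°) = 0.907

0.907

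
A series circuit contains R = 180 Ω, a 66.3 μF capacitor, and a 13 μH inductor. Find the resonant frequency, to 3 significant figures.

5.42 kHz

ω₀ = 1/√(LC) = 1/√(1.3e-05 × 6.63e-05) = 34060 rad/s
f₀ = ω₀/(2π) = 5.42 kHz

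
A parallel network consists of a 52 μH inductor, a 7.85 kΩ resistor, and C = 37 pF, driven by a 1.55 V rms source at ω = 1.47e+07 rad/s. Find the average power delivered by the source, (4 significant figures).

X_L = ωL = 764.4 Ω
X_C = 1/(ωC) = 1839 Ω
Parallel: admittances add. Y = 1/R + 1/(jωL) + jωC
Y = (0.0001274 − j0.0007643) S
|Y| = 0.0007749 S → |Z| = 1/|Y| = 1291 Ω, ∠Z = −∠Y = 80.54°
I = V/|Z| = 1.201 mA
P = VI cos φ = 1.55 × 0.001201 × cos(80.54°) = 306.1 μW

306.1 μW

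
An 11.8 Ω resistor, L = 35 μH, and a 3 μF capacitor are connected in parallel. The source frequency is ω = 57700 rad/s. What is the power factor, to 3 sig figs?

X_L = ωL = 2.02 Ω
X_C = 1/(ωC) = 5.78 Ω
Parallel: admittances add. Y = 1/R + 1/(jωL) + jωC
Y = (0.0847 − j0.322) S
|Y| = 0.333 S → |Z| = 1/|Y| = 3.00 Ω, ∠Z = −∠Y = 75.3°
cos φ = cos(75.3°) = 0.254

0.254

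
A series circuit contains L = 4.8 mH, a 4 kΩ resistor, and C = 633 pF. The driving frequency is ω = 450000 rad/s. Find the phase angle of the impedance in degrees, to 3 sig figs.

-18.7°

X_L = ωL = 2160 Ω
X_C = 1/(ωC) = 3510 Ω
Net reactance X = X_L − X_C = -1350 Ω
Z = 4000 − j1350 Ω
|Z| = √(4000² + 1350²) = 4220 Ω
∠Z = arctan(-1350/4000) = -18.7°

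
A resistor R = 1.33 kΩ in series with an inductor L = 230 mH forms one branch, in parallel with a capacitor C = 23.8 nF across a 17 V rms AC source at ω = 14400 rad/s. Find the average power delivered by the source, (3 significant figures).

X_L = ωL = 3310 Ω
X_C = 1/(ωC) = 2920 Ω
Branch 1 (R+jX_L): Z₁ = 1330 + j3310 Ω, |Z₁| = 3570 Ω
Branch 2 (−jX_C): Z₂ = −j2920 Ω
Parallel: Z = Z₁Z₂/(Z₁+Z₂), |Z| = 7510 Ω, ∠Z = -38.4°
I = V/|Z| = 2.26 mA
P = VI cos φ = 17 × 0.00226 × cos(-38.4°) = 30.2 mW

30.2 mW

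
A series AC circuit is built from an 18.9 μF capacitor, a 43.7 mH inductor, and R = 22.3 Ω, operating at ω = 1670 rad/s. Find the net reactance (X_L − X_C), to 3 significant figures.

41.3 Ω

X_L = ωL = 73.0 Ω
X_C = 1/(ωC) = 31.7 Ω
X = 73.0 − 31.7 = 41.3 Ω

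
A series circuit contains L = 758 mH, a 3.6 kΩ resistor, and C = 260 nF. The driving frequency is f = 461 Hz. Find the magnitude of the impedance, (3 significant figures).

3700 Ω

ω = 2πf = 2897 rad/s
X_L = ωL = 2200 Ω
X_C = 1/(ωC) = 1330 Ω
Net reactance X = X_L − X_C = 868 Ω
Z = 3600 + j868 Ω
|Z| = √(3600² + 868²) = 3700 Ω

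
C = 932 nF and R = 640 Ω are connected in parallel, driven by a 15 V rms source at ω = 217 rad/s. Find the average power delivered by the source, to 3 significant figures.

352 mW

X_C = 1/(ωC) = 4940 Ω
Parallel: admittances add. Y = 1/R + jωC
Y = (0.00156 + j0.000202) S
|Y| = 0.00158 S → |Z| = 1/|Y| = 635 Ω, ∠Z = −∠Y = -7.38°
I = V/|Z| = 23.6 mA
P = VI cos φ = 15 × 0.0236 × cos(-7.38°) = 352 mW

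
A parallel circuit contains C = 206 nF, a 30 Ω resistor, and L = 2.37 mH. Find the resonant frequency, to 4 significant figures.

7.203 kHz

ω₀ = 1/√(LC) = 1/√(0.00237 × 2.06e-07) = 45260 rad/s
f₀ = ω₀/(2π) = 7.203 kHz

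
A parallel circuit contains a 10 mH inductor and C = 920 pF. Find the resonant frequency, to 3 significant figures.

52.5 kHz

ω₀ = 1/√(LC) = 1/√(0.01 × 9.2e-10) = 329700 rad/s
f₀ = ω₀/(2π) = 52.5 kHz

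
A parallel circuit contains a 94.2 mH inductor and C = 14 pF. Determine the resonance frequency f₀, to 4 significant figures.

138.6 kHz

ω₀ = 1/√(LC) = 1/√(0.0942 × 1.4e-11) = 870800 rad/s
f₀ = ω₀/(2π) = 138.6 kHz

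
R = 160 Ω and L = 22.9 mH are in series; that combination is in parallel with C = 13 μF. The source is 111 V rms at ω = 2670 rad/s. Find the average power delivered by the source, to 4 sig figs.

X_L = ωL = 61.14 Ω
X_C = 1/(ωC) = 28.81 Ω
Branch 1 (R+jX_L): Z₁ = 160.0 + j61.14 Ω, |Z₁| = 171.3 Ω
Branch 2 (−jX_C): Z₂ = −j28.81 Ω
Parallel: Z = Z₁Z₂/(Z₁+Z₂), |Z| = 30.23 Ω, ∠Z = -80.51°
I = V/|Z| = 3.672 A
P = VI cos φ = 111 × 3.672 × cos(-80.51°) = 67.19 W

67.19 W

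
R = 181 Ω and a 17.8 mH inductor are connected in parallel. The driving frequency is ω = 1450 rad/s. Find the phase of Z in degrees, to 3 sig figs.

X_L = ωL = 25.8 Ω
Parallel: admittances add. Y = 1/R + 1/(jωL)
Y = (0.00552 − j0.0387) S
|Y| = 0.0391 S → |Z| = 1/|Y| = 25.6 Ω, ∠Z = −∠Y = 81.9°

81.9°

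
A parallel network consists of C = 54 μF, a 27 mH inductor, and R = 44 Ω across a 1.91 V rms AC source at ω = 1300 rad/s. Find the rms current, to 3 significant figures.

90.7 mA

X_L = ωL = 35.1 Ω
X_C = 1/(ωC) = 14.2 Ω
Parallel: admittances add. Y = 1/R + 1/(jωL) + jωC
Y = (0.0227 + j0.0417) S
|Y| = 0.0475 S → |Z| = 1/|Y| = 21.1 Ω, ∠Z = −∠Y = -61.4°
I = V/|Z| = 1.91/21.1 = 90.7 mA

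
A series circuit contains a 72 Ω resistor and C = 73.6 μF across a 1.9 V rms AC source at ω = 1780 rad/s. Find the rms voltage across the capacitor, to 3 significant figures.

X_C = 1/(ωC) = 7.63 Ω
Z = 72.0 − j7.63 Ω
|Z| = √(72.0² + 7.63²) = 72.4 Ω
I = V/|Z| = 26.2 mA
V_C = I·|Z_C| = 0.0262 × 7.63 = 0.200 V

0.200 V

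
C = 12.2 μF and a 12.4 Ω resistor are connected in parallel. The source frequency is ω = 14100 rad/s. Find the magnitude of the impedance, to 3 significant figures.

X_C = 1/(ωC) = 5.81 Ω
Parallel: admittances add. Y = 1/R + jωC
Y = (0.0806 + j0.172) S
|Y| = 0.190 S → |Z| = 1/|Y| = 5.26 Ω, ∠Z = −∠Y = -64.9°

5.26 Ω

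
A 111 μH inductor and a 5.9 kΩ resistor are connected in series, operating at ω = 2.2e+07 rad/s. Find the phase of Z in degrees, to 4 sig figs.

22.48°

X_L = ωL = 2442 Ω
Z = 5900 + j2442 Ω
|Z| = √(5900² + 2442²) = 6385 Ω
∠Z = arctan(2442/5900) = 22.48°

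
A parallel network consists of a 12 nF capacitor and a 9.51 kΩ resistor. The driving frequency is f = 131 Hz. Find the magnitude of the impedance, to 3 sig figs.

ω = 2πf = 823.1 rad/s
X_C = 1/(ωC) = 101000 Ω
Parallel: admittances add. Y = 1/R + jωC
Y = (0.000105 + j9.88e-06) S
|Y| = 0.000106 S → |Z| = 1/|Y| = 9470 Ω, ∠Z = −∠Y = -5.37°

9470 Ω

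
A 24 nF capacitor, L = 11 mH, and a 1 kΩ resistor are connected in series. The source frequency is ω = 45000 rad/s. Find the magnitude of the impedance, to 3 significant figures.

1090 Ω

X_L = ωL = 495 Ω
X_C = 1/(ωC) = 926 Ω
Net reactance X = X_L − X_C = -431 Ω
Z = 1000 − j431 Ω
|Z| = √(1000² + 431²) = 1090 Ω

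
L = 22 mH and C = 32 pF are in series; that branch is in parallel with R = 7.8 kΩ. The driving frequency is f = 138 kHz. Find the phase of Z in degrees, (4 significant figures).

-24.69°

ω = 2πf = 867100 rad/s
X_L = ωL = 19080 Ω
X_C = 1/(ωC) = 36040 Ω
Branch 1: Z₁ = R = 7800 Ω
Branch 2 (series LC): Z₂ = j(X_L − X_C) = −j16960 Ω
Parallel: Z = Z₁Z₂/(Z₁+Z₂), |Z| = 7087 Ω, ∠Z = -24.69°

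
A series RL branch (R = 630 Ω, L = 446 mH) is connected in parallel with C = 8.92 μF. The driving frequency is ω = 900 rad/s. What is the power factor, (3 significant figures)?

0.153

X_L = ωL = 401 Ω
X_C = 1/(ωC) = 125 Ω
Branch 1 (R+jX_L): Z₁ = 630 + j401 Ω, |Z₁| = 747 Ω
Branch 2 (−jX_C): Z₂ = −j125 Ω
Parallel: Z = Z₁Z₂/(Z₁+Z₂), |Z| = 135 Ω, ∠Z = -81.2°
cos φ = cos(-81.2°) = 0.153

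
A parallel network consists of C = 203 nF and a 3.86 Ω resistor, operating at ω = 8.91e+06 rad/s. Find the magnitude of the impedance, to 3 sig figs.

0.547 Ω

X_C = 1/(ωC) = 0.553 Ω
Parallel: admittances add. Y = 1/R + jωC
Y = (0.259 + j1.81) S
|Y| = 1.83 S → |Z| = 1/|Y| = 0.547 Ω, ∠Z = −∠Y = -81.8°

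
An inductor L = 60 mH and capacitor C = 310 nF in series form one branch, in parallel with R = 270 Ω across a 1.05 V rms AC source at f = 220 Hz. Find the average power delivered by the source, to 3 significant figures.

ω = 2πf = 1382 rad/s
X_L = ωL = 82.9 Ω
X_C = 1/(ωC) = 2330 Ω
Branch 1: Z₁ = R = 270 Ω
Branch 2 (series LC): Z₂ = j(X_L − X_C) = −j2250 Ω
Parallel: Z = Z₁Z₂/(Z₁+Z₂), |Z| = 268 Ω, ∠Z = -6.84°
I = V/|Z| = 3.92 mA
P = VI cos φ = 1.05 × 0.00392 × cos(-6.84°) = 4.08 mW

4.08 mW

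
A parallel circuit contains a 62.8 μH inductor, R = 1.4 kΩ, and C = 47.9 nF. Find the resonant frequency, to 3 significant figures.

ω₀ = 1/√(LC) = 1/√(6.28e-05 × 4.79e-08) = 576600 rad/s
f₀ = ω₀/(2π) = 91.8 kHz

91.8 kHz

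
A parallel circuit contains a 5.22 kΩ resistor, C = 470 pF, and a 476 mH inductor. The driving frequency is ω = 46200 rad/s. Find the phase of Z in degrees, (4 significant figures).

7.070°

X_L = ωL = 21990 Ω
X_C = 1/(ωC) = 46050 Ω
Parallel: admittances add. Y = 1/R + 1/(jωL) + jωC
Y = (0.0001916 − j2.376e-05) S
|Y| = 0.0001930 S → |Z| = 1/|Y| = 5180 Ω, ∠Z = −∠Y = 7.070°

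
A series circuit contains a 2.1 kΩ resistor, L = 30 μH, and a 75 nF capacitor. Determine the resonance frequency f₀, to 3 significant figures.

ω₀ = 1/√(LC) = 1/√(3e-05 × 7.5e-08) = 666700 rad/s
f₀ = ω₀/(2π) = 106 kHz

106 kHz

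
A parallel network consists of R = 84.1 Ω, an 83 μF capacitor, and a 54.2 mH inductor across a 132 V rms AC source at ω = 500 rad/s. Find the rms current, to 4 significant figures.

X_L = ωL = 27.10 Ω
X_C = 1/(ωC) = 24.10 Ω
Parallel: admittances add. Y = 1/R + 1/(jωL) + jωC
Y = (0.01189 + j0.004600) S
|Y| = 0.01275 S → |Z| = 1/|Y| = 78.44 Ω, ∠Z = −∠Y = -21.15°
I = V/|Z| = 132/78.44 = 1.683 A

1.683 A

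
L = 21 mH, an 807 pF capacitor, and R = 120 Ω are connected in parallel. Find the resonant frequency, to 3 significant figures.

38.7 kHz

ω₀ = 1/√(LC) = 1/√(0.021 × 8.07e-10) = 242900 rad/s
f₀ = ω₀/(2π) = 38.7 kHz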